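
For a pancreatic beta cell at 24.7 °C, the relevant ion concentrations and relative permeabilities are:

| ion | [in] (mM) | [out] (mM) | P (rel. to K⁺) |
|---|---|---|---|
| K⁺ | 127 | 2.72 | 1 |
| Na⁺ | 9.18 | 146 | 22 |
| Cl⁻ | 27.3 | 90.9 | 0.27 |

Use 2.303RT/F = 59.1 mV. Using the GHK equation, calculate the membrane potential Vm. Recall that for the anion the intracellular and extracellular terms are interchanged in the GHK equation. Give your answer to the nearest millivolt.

57 mV

Vm = 59.1 · log₁₀[(Σ P·[cation]ₒ + Σ P·[anion]ᵢ) / (Σ P·[cation]ᵢ + Σ P·[anion]ₒ)]
Numerator = 1×2.72 + 22×146 + 0.27×27.3 = 3222
Denominator = 1×127 + 22×9.18 + 0.27×90.9 = 353.5
Vm = 59.1 · log₁₀(9.1147) = 59.1 × (0.9597) = 56.72 mV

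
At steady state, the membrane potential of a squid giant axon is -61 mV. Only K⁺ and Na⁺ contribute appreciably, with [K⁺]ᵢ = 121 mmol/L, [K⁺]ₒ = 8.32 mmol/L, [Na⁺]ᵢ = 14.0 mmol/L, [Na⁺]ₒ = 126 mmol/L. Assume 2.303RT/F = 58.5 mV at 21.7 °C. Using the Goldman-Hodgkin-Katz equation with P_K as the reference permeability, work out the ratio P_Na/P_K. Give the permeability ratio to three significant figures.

0.0212

Let α = P_Na/P_K. GHK: Vm = 58.5·log₁₀[(Kₒ + α·Naₒ)/(Kᵢ + α·Naᵢ)].
10^(Vm/58.5) = 10^(-61.0/58.5) = 0.090629
So 0.090629·(Kᵢ + α·Naᵢ) = Kₒ + α·Naₒ → α = (0.090629·121.0 − 8.32) / (126.0 − 0.090629·14.0)
α = (10.97 − 8.32) / (126.0 − 1.269) = 2.646/124.7 = 0.02121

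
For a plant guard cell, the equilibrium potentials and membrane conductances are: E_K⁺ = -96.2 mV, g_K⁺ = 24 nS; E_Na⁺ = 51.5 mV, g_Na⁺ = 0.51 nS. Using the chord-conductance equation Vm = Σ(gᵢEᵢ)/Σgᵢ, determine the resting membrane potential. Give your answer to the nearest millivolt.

-93 mV

Σ gᵢEᵢ = 24·(-96.2) + 0.51·(51.5) = -2282.54
Σ gᵢ = 24 + 0.51 = 24.51
Vm = -2282.54 / 24.51 = -93.13 mV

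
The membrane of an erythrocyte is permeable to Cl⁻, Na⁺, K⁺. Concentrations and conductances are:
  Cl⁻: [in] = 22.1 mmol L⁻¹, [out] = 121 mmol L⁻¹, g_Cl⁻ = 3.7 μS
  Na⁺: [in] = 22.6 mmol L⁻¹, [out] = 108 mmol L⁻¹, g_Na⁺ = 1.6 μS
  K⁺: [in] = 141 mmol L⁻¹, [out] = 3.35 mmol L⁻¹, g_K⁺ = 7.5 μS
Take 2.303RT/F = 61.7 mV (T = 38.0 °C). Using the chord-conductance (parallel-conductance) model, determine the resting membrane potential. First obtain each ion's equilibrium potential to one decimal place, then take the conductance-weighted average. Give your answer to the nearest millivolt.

-67 mV

E_Cl⁻ = (61.7/-1)·log₁₀(121/22.1) = -45.6 mV
E_Na⁺ = (61.7/1)·log₁₀(108/22.6) = 41.9 mV
E_K⁺ = (61.7/1)·log₁₀(3.35/141) = -100.2 mV
Vm = (Σ gᵢEᵢ)/(Σ gᵢ) = (3.7·-45.6 + 1.6·41.9 + 7.5·-100.2) / (3.7 + 1.6 + 7.5)
= -853.18 / 12.8 = -66.65 mV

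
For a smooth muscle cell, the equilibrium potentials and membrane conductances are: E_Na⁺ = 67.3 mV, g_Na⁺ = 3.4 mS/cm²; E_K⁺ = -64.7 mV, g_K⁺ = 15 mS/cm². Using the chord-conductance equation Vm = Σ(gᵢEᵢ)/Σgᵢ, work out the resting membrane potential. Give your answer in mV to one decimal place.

-40.3 mV

Σ gᵢEᵢ = 3.4·(67.3) + 15·(-64.7) = -741.68
Σ gᵢ = 3.4 + 15 = 18.4
Vm = -741.68 / 18.4 = -40.31 mV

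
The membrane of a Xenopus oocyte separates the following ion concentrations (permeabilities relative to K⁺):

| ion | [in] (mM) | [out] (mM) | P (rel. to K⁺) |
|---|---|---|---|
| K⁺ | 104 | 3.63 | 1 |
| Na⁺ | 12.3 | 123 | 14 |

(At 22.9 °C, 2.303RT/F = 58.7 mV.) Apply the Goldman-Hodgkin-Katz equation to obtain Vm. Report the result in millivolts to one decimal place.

46.7 mV

Vm = 58.7 · log₁₀[(Σ P·[cation]ₒ + Σ P·[anion]ᵢ) / (Σ P·[cation]ᵢ + Σ P·[anion]ₒ)]
Numerator = 1×3.63 + 14×123 = 1726
Denominator = 1×104 + 14×12.3 = 276.2
Vm = 58.7 · log₁₀(6.2478) = 58.7 × (0.7957) = 46.71 mV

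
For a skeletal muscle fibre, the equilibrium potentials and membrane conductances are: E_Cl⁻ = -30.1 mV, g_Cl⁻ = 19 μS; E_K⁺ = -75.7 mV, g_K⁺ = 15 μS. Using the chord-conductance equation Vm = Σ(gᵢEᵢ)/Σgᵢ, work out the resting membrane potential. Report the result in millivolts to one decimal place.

Σ gᵢEᵢ = 19·(-30.1) + 15·(-75.7) = -1707.40
Σ gᵢ = 19 + 15 = 34
Vm = -1707.40 / 34 = -50.22 mV

-50.2 mV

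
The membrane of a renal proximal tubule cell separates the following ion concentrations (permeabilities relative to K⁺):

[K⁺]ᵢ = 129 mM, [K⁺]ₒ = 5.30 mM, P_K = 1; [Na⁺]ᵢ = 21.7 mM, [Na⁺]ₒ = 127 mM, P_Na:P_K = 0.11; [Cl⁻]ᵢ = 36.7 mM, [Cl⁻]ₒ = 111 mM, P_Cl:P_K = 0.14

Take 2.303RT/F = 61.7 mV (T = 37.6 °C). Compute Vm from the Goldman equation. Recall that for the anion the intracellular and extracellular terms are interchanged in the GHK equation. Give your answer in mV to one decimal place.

-48.1 mV

Vm = 61.7 · log₁₀[(Σ P·[cation]ₒ + Σ P·[anion]ᵢ) / (Σ P·[cation]ᵢ + Σ P·[anion]ₒ)]
Numerator = 1×5.30 + 0.11×127 + 0.14×36.7 = 24.41
Denominator = 1×129 + 0.11×21.7 + 0.14×111 = 146.9
Vm = 61.7 · log₁₀(0.16612) = 61.7 × (-0.7796) = -48.10 mV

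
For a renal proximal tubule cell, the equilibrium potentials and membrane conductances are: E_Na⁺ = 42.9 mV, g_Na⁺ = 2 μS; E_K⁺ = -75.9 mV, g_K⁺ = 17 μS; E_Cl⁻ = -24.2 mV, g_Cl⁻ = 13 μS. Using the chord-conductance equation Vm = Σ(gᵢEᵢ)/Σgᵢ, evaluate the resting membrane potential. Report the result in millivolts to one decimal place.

-47.5 mV

Σ gᵢEᵢ = 2·(42.9) + 17·(-75.9) + 13·(-24.2) = -1519.10
Σ gᵢ = 2 + 17 + 13 = 32
Vm = -1519.10 / 32 = -47.47 mV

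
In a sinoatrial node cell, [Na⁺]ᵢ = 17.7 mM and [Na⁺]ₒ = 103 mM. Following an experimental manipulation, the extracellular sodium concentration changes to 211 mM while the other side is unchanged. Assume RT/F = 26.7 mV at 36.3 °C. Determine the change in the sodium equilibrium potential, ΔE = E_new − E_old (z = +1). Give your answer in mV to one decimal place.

E_old = (26.7/1)·ln(103/17.7) = 47.02 mV
E_new = (26.7/1)·ln(211/17.7) = 66.17 mV
ΔE = 66.17 − (47.02) = 19.15 mV

19.1 mV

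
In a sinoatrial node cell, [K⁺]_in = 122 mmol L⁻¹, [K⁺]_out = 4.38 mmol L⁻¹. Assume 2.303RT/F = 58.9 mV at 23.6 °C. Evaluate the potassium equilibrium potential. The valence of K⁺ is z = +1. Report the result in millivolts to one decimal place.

-85.1 mV

E = (58.9/z) · log₁₀([K⁺]_out/[K⁺]_in) with z = +1.
= (58.9/1) · log₁₀(4.38/122) = 58.90 · log₁₀(0.0359)
= 58.90 · (-1.4449) = -85.10 mV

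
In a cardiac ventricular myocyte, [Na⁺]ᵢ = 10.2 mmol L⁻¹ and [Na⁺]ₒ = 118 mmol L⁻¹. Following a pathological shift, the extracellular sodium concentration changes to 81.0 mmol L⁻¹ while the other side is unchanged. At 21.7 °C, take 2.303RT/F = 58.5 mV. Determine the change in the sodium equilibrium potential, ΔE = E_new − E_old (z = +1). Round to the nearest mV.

-10 mV

E_old = (58.5/1)·log₁₀(118/10.2) = 62.20 mV
E_new = (58.5/1)·log₁₀(81.0/10.2) = 52.64 mV
ΔE = 52.64 − (62.20) = -9.56 mV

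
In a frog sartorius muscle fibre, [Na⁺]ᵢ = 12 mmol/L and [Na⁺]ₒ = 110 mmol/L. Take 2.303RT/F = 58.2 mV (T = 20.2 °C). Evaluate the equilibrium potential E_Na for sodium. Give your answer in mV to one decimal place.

56.0 mV

E = (58.2/z) · log₁₀([Na⁺]_out/[Na⁺]_in) with z = +1.
= (58.2/1) · log₁₀(110/12) = 58.20 · log₁₀(9.167)
= 58.20 · (0.9622) = 56.00 mV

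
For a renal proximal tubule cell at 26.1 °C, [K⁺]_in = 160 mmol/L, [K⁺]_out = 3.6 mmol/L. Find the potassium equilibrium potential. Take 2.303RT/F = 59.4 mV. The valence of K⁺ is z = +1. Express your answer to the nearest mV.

-98 mV

E = (59.4/z) · log₁₀([K⁺]_out/[K⁺]_in) with z = +1.
= (59.4/1) · log₁₀(3.6/160) = 59.40 · log₁₀(0.0225)
= 59.40 · (-1.6478) = -97.88 mV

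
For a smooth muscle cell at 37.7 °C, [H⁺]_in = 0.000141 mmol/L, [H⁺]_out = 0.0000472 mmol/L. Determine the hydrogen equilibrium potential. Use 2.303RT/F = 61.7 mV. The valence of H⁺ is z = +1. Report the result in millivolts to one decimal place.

E = (61.7/z) · log₁₀([H⁺]_out/[H⁺]_in) with z = +1.
= (61.7/1) · log₁₀(0.0000472/0.000141) = 61.70 · log₁₀(0.3348)
= 61.70 · (-0.4753) = -29.32 mV

-29.3 mV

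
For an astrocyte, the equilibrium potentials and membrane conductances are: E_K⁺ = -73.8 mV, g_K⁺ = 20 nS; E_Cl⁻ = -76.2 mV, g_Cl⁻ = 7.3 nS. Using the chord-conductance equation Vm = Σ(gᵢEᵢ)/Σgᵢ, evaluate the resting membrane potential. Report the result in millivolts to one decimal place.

-74.4 mV

Σ gᵢEᵢ = 20·(-73.8) + 7.3·(-76.2) = -2032.26
Σ gᵢ = 20 + 7.3 = 27.3
Vm = -2032.26 / 27.3 = -74.44 mV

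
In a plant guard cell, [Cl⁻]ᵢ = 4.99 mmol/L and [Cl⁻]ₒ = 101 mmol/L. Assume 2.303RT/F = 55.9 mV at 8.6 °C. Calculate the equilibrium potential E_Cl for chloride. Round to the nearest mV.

E = (55.9/z) · log₁₀([Cl⁻]_out/[Cl⁻]_in) with z = -1.
For an anion, dividing by z = -1 reverses the sign.
= (55.9/-1) · log₁₀(101/4.99) = -55.90 · log₁₀(20.24)
= -55.90 · (1.3062) = -73.02 mV

-73 mV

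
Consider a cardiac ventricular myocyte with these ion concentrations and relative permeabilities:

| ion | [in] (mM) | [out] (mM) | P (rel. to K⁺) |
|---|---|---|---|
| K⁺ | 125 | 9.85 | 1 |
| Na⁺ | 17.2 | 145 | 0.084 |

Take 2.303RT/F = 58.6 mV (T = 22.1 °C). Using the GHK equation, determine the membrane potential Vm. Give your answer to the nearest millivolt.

-44 mV

Vm = 58.6 · log₁₀[(Σ P·[cation]ₒ + Σ P·[anion]ᵢ) / (Σ P·[cation]ᵢ + Σ P·[anion]ₒ)]
Numerator = 1×9.85 + 0.084×145 = 22.03
Denominator = 1×125 + 0.084×17.2 = 126.4
Vm = 58.6 · log₁₀(0.17423) = 58.6 × (-0.7589) = -44.47 mV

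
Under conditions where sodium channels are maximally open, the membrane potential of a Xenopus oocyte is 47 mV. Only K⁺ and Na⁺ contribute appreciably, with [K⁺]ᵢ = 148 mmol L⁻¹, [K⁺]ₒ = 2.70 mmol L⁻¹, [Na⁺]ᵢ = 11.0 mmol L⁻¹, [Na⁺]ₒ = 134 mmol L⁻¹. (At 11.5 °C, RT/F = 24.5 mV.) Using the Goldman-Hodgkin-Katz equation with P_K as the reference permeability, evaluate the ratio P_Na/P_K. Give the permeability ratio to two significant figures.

17

Let α = P_Na/P_K. GHK: Vm = 24.5·ln[(Kₒ + α·Naₒ)/(Kᵢ + α·Naᵢ)].
e^(Vm/24.5) = e^(47.0/24.5) = 6.8098
So 6.8098·(Kᵢ + α·Naᵢ) = Kₒ + α·Naₒ → α = (6.8098·148.0 − 2.7) / (134.0 − 6.8098·11.0)
α = (1008 − 2.7) / (134.0 − 74.91) = 1005/59.09 = 17.01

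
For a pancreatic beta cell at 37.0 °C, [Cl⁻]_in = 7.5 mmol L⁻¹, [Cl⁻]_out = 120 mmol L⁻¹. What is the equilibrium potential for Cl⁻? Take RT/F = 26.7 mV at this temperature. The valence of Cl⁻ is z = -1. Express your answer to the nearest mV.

E = (26.7/z) · ln([Cl⁻]_out/[Cl⁻]_in) with z = -1.
For an anion, dividing by z = -1 reverses the sign.
= (26.7/-1) · ln(120/7.5) = -26.70 · ln(16)
= -26.70 · (2.7726) = -74.03 mV

-74 mV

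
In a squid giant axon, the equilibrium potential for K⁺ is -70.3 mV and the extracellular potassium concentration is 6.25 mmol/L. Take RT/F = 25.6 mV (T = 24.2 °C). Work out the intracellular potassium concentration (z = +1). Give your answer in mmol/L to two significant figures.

Nernst: E = (25.6/1) · ln([out]/[in]), so ln([out]/[in]) = -70.3 × 1 / 25.6 = -2.7461.
[out]/[in] = e^(-2.7461) = 0.06418.
[in] = 6.25 / 0.06418 = 97.39 mmol/L.

97 mmol/L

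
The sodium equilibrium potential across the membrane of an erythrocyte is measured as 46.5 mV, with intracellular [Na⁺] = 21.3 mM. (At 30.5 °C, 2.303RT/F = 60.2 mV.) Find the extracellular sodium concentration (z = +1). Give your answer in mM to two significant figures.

Nernst: E = (60.2/1) · log₁₀([out]/[in]), so log₁₀([out]/[in]) = 46.5 × 1 / 60.2 = 0.7724.
[out]/[in] = 10^(0.7724) = 5.921.
[out] = 5.921 × 21.3 = 126.1 mM.

130 mM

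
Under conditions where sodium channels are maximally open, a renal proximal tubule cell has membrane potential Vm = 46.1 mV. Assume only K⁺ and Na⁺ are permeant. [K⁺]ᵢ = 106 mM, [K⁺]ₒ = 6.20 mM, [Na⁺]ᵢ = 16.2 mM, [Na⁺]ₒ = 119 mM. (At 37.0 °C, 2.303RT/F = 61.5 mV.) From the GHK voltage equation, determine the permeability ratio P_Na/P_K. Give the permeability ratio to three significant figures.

21.1

Let α = P_Na/P_K. GHK: Vm = 61.5·log₁₀[(Kₒ + α·Naₒ)/(Kᵢ + α·Naᵢ)].
10^(Vm/61.5) = 10^(46.1/61.5) = 5.6182
So 5.6182·(Kᵢ + α·Naᵢ) = Kₒ + α·Naₒ → α = (5.6182·106.0 − 6.2) / (119.0 − 5.6182·16.2)
α = (595.5 − 6.2) / (119.0 − 91.01) = 589.3/27.99 = 21.06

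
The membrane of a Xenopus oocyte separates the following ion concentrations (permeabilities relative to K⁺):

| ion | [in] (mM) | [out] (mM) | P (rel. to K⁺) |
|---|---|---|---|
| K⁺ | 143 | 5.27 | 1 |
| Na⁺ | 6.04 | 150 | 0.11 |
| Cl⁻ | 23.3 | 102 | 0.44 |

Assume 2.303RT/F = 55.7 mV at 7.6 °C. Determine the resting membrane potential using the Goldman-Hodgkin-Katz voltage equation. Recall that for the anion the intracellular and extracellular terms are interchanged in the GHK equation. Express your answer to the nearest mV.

-43 mV

Vm = 55.7 · log₁₀[(Σ P·[cation]ₒ + Σ P·[anion]ᵢ) / (Σ P·[cation]ᵢ + Σ P·[anion]ₒ)]
Numerator = 1×5.27 + 0.11×150 + 0.44×23.3 = 32.02
Denominator = 1×143 + 0.11×6.04 + 0.44×102 = 188.5
Vm = 55.7 · log₁₀(0.16984) = 55.7 × (-0.7700) = -42.89 mV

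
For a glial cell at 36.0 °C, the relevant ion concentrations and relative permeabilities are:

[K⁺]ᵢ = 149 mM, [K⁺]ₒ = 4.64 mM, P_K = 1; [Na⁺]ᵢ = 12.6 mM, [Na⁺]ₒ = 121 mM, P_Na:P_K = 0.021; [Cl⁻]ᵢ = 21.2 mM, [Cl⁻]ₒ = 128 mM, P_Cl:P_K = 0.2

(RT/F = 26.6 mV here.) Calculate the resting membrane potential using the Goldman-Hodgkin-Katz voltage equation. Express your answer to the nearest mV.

-73 mV

Vm = 26.6 · ln[(Σ P·[cation]ₒ + Σ P·[anion]ᵢ) / (Σ P·[cation]ᵢ + Σ P·[anion]ₒ)]
Numerator = 1×4.64 + 0.021×121 + 0.2×21.2 = 11.42
Denominator = 1×149 + 0.021×12.6 + 0.2×128 = 174.9
Vm = 26.6 · ln(0.065313) = 26.6 × (-2.7286) = -72.58 mV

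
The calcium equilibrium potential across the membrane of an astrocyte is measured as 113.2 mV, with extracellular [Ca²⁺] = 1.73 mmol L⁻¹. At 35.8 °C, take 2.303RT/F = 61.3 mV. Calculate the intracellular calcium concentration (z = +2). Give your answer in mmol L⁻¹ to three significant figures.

Nernst: E = (61.3/2) · log₁₀([out]/[in]), so log₁₀([out]/[in]) = 113.2 × 2 / 61.3 = 3.6933.
[out]/[in] = 10^(3.6933) = 4935.
[in] = 1.73 / 4935 = 0.0003505 mmol L⁻¹.

0.000351 mmol L⁻¹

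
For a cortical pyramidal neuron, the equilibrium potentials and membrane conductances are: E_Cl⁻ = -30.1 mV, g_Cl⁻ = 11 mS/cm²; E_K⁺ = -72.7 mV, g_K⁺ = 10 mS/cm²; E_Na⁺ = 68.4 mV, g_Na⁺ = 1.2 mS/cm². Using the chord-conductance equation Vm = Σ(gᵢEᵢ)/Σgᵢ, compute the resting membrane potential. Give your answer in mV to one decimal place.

-44.0 mV

Σ gᵢEᵢ = 11·(-30.1) + 10·(-72.7) + 1.2·(68.4) = -976.02
Σ gᵢ = 11 + 10 + 1.2 = 22.2
Vm = -976.02 / 22.2 = -43.96 mV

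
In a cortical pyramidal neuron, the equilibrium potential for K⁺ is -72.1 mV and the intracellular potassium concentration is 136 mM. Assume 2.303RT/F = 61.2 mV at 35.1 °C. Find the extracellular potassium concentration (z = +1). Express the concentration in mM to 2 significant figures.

Nernst: E = (61.2/1) · log₁₀([out]/[in]), so log₁₀([out]/[in]) = -72.1 × 1 / 61.2 = -1.1781.
[out]/[in] = 10^(-1.1781) = 0.06636.
[out] = 0.06636 × 136 = 9.025 mM.

9.0 mM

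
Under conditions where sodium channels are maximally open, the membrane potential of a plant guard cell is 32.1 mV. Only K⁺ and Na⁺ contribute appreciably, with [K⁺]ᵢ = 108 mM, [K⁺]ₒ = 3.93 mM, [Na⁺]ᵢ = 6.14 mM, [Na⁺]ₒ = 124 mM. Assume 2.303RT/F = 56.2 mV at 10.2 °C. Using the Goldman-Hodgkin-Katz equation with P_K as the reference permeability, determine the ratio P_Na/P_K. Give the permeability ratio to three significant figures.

3.94

Let α = P_Na/P_K. GHK: Vm = 56.2·log₁₀[(Kₒ + α·Naₒ)/(Kᵢ + α·Naᵢ)].
10^(Vm/56.2) = 10^(32.1/56.2) = 3.7254
So 3.7254·(Kᵢ + α·Naᵢ) = Kₒ + α·Naₒ → α = (3.7254·108.0 − 3.93) / (124.0 − 3.7254·6.14)
α = (402.3 − 3.93) / (124.0 − 22.87) = 398.4/101.1 = 3.94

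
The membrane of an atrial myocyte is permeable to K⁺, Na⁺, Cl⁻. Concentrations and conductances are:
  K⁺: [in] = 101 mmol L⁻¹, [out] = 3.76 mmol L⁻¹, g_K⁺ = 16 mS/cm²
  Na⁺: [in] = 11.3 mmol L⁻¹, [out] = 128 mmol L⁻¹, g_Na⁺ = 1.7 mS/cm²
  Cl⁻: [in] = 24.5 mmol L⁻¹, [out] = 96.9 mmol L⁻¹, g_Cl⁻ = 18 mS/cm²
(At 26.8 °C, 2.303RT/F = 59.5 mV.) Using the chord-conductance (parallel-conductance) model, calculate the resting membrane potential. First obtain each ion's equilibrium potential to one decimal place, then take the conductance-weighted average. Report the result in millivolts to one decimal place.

E_K⁺ = (59.5/1)·log₁₀(3.76/101) = -85.0 mV
E_Na⁺ = (59.5/1)·log₁₀(128/11.3) = 62.7 mV
E_Cl⁻ = (59.5/-1)·log₁₀(96.9/24.5) = -35.5 mV
Vm = (Σ gᵢEᵢ)/(Σ gᵢ) = (16·-85.0 + 1.7·62.7 + 18·-35.5) / (16 + 1.7 + 18)
= -1892.41 / 35.7 = -53.01 mV

-53.0 mV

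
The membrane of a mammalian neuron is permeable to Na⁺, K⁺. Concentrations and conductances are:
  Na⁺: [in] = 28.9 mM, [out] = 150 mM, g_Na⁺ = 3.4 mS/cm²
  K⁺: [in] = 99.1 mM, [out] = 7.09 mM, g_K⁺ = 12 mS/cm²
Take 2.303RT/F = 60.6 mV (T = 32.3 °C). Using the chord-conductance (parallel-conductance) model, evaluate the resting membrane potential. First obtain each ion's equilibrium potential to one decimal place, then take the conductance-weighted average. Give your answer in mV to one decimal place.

-44.5 mV

E_Na⁺ = (60.6/1)·log₁₀(150/28.9) = 43.3 mV
E_K⁺ = (60.6/1)·log₁₀(7.09/99.1) = -69.4 mV
Vm = (Σ gᵢEᵢ)/(Σ gᵢ) = (3.4·43.3 + 12·-69.4) / (3.4 + 12)
= -685.58 / 15.4 = -44.52 mV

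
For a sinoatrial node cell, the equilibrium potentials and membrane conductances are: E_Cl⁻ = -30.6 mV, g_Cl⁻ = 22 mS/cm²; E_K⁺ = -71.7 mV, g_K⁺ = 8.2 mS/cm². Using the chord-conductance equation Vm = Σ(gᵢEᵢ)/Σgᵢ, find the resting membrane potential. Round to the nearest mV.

Σ gᵢEᵢ = 22·(-30.6) + 8.2·(-71.7) = -1261.14
Σ gᵢ = 22 + 8.2 = 30.2
Vm = -1261.14 / 30.2 = -41.76 mV

-42 mV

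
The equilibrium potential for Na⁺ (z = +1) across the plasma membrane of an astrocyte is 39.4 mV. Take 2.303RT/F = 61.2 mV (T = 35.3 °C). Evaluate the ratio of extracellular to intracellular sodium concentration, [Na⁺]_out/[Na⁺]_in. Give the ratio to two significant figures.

4.4

log₁₀([out]/[in]) = E·z/(61.2) = 39.4 × 1 / 61.2 = 0.6438
[out]/[in] = 10^(0.6438) = 4.403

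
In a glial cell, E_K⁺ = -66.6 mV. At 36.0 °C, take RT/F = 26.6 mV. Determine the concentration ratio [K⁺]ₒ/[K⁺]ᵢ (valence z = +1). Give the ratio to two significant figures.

0.082

ln([out]/[in]) = E·z/(26.6) = -66.6 × 1 / 26.6 = -2.5038
[out]/[in] = e^(-2.5038) = 0.08178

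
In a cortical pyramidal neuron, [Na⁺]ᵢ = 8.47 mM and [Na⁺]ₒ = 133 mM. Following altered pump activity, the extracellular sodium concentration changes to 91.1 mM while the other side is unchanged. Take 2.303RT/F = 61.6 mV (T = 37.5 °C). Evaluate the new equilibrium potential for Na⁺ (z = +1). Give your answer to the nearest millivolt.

After the shift: [Na⁺]_out = 91.1, [Na⁺]_in = 8.47 mM.
E_new = (61.6/1)·log₁₀(91.1/8.47) = 61.60 · (1.0316) = 63.55 mV

64 mV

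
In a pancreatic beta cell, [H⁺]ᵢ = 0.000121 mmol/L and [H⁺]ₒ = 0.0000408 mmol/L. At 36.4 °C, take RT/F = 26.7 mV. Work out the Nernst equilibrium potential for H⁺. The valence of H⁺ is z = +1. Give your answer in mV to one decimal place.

E = (26.7/z) · ln([H⁺]_out/[H⁺]_in) with z = +1.
= (26.7/1) · ln(0.0000408/0.000121) = 26.70 · ln(0.3372)
= 26.70 · (-1.0871) = -29.03 mV

-29.0 mV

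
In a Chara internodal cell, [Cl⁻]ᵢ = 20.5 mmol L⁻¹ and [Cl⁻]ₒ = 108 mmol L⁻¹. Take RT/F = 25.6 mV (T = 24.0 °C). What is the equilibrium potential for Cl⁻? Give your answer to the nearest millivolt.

E = (25.6/z) · ln([Cl⁻]_out/[Cl⁻]_in) with z = -1.
For an anion, dividing by z = -1 reverses the sign.
= (25.6/-1) · ln(108/20.5) = -25.60 · ln(5.268)
= -25.60 · (1.6617) = -42.54 mV

-43 mV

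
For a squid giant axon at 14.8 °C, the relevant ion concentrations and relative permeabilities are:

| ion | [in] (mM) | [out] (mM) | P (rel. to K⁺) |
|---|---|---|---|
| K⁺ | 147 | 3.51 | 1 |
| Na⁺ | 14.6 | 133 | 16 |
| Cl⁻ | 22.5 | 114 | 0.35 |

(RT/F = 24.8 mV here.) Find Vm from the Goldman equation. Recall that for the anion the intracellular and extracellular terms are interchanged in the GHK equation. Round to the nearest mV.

Vm = 24.8 · ln[(Σ P·[cation]ₒ + Σ P·[anion]ᵢ) / (Σ P·[cation]ᵢ + Σ P·[anion]ₒ)]
Numerator = 1×3.51 + 16×133 + 0.35×22.5 = 2139
Denominator = 1×147 + 16×14.6 + 0.35×114 = 420.5
Vm = 24.8 · ln(5.0877) = 24.8 × (1.6268) = 40.35 mV

40 mV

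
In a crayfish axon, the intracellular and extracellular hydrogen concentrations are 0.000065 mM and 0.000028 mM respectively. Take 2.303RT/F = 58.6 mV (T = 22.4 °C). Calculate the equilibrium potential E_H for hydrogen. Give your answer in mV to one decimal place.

E = (58.6/z) · log₁₀([H⁺]_out/[H⁺]_in) with z = +1.
= (58.6/1) · log₁₀(0.000028/0.000065) = 58.60 · log₁₀(0.4308)
= 58.60 · (-0.3658) = -21.43 mV

-21.4 mV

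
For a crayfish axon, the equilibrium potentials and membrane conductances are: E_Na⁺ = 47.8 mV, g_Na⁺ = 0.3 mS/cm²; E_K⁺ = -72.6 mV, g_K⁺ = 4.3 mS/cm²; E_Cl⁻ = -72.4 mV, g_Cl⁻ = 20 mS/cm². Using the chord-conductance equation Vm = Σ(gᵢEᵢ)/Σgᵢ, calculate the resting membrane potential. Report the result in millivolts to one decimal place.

-71.0 mV

Σ gᵢEᵢ = 0.3·(47.8) + 4.3·(-72.6) + 20·(-72.4) = -1745.84
Σ gᵢ = 0.3 + 4.3 + 20 = 24.6
Vm = -1745.84 / 24.6 = -70.97 mV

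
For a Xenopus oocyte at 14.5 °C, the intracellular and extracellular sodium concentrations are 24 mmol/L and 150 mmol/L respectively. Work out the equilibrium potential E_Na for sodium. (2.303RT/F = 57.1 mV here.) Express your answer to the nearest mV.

E = (57.1/z) · log₁₀([Na⁺]_out/[Na⁺]_in) with z = +1.
= (57.1/1) · log₁₀(150/24) = 57.10 · log₁₀(6.25)
= 57.10 · (0.7959) = 45.44 mV

45 mV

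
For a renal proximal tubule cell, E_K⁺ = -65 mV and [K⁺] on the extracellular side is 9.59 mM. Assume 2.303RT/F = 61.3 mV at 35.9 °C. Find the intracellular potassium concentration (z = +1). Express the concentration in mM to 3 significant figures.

Nernst: E = (61.3/1) · log₁₀([out]/[in]), so log₁₀([out]/[in]) = -65.0 × 1 / 61.3 = -1.0604.
[out]/[in] = 10^(-1.0604) = 0.08702.
[in] = 9.59 / 0.08702 = 110.2 mM.

110 mM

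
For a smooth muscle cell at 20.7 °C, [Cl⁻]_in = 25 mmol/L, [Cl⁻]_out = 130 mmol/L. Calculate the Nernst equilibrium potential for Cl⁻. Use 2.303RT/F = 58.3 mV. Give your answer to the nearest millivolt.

-42 mV

E = (58.3/z) · log₁₀([Cl⁻]_out/[Cl⁻]_in) with z = -1.
For an anion, dividing by z = -1 reverses the sign.
= (58.3/-1) · log₁₀(130/25) = -58.30 · log₁₀(5.2)
= -58.30 · (0.7160) = -41.74 mV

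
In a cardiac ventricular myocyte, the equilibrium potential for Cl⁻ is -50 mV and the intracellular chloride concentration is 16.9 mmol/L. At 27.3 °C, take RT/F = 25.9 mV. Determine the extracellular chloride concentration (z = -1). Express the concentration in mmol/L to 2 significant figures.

120 mmol/L

Nernst: E = (25.9/-1) · ln([out]/[in]), so ln([out]/[in]) = -50.0 × -1 / 25.9 = 1.9305.
[out]/[in] = e^(1.9305) = 6.893.
[out] = 6.893 × 16.9 = 116.5 mmol/L.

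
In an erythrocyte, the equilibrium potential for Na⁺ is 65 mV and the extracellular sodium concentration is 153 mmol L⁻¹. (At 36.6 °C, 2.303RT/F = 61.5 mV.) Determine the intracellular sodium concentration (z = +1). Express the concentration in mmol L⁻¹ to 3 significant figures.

13.4 mmol L⁻¹

Nernst: E = (61.5/1) · log₁₀([out]/[in]), so log₁₀([out]/[in]) = 65.0 × 1 / 61.5 = 1.0569.
[out]/[in] = 10^(1.0569) = 11.4.
[in] = 153 / 11.4 = 13.42 mmol L⁻¹.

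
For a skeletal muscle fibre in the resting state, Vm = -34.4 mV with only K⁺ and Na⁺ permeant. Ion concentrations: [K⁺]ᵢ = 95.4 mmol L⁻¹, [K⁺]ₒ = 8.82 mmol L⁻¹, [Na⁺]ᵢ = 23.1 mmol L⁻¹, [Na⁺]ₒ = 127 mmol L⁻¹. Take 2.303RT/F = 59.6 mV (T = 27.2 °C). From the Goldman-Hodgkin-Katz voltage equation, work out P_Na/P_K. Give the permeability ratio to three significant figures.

0.136

Let α = P_Na/P_K. GHK: Vm = 59.6·log₁₀[(Kₒ + α·Naₒ)/(Kᵢ + α·Naᵢ)].
10^(Vm/59.6) = 10^(-34.4/59.6) = 0.26474
So 0.26474·(Kᵢ + α·Naᵢ) = Kₒ + α·Naₒ → α = (0.26474·95.4 − 8.82) / (127.0 − 0.26474·23.1)
α = (25.26 − 8.82) / (127.0 − 6.115) = 16.44/120.9 = 0.136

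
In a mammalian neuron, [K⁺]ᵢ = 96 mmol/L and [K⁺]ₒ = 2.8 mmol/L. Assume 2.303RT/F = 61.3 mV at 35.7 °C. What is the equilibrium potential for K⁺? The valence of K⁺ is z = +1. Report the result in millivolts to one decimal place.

E = (61.3/z) · log₁₀([K⁺]_out/[K⁺]_in) with z = +1.
= (61.3/1) · log₁₀(2.8/96) = 61.30 · log₁₀(0.02917)
= 61.30 · (-1.5351) = -94.10 mV

-94.1 mV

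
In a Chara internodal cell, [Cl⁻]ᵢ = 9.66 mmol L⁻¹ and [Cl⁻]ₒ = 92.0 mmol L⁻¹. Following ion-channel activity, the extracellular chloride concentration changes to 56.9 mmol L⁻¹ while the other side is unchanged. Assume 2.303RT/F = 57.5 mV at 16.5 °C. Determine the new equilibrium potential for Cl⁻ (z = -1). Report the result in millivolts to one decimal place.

-44.3 mV

After the shift: [Cl⁻]_out = 56.9, [Cl⁻]_in = 9.66 mmol L⁻¹.
E_new = (57.5/-1)·log₁₀(56.9/9.66) = -57.50 · (0.7701) = -44.28 mV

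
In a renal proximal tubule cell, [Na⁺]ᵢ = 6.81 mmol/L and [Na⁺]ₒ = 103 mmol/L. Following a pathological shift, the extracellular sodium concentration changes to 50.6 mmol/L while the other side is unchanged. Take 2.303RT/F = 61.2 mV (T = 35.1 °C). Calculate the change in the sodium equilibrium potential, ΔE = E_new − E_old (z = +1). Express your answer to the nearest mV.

-19 mV

E_old = (61.2/1)·log₁₀(103/6.81) = 72.20 mV
E_new = (61.2/1)·log₁₀(50.6/6.81) = 53.31 mV
ΔE = 53.31 − (72.20) = -18.89 mV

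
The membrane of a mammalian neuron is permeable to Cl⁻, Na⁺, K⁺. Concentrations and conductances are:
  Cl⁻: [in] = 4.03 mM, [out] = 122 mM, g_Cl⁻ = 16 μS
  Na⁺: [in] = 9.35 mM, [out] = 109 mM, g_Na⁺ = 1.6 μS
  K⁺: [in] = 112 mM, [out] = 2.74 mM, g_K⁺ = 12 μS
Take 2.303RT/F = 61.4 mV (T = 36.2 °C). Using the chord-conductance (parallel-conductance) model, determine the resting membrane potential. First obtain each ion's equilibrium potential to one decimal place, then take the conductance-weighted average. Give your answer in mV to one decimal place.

-85.7 mV

E_Cl⁻ = (61.4/-1)·log₁₀(122/4.03) = -90.9 mV
E_Na⁺ = (61.4/1)·log₁₀(109/9.35) = 65.5 mV
E_K⁺ = (61.4/1)·log₁₀(2.74/112) = -98.9 mV
Vm = (Σ gᵢEᵢ)/(Σ gᵢ) = (16·-90.9 + 1.6·65.5 + 12·-98.9) / (16 + 1.6 + 12)
= -2536.40 / 29.6 = -85.69 mV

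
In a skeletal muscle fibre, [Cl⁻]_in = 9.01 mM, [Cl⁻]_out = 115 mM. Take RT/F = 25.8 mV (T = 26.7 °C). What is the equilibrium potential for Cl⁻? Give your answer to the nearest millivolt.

E = (25.8/z) · ln([Cl⁻]_out/[Cl⁻]_in) with z = -1.
For an anion, dividing by z = -1 reverses the sign.
= (25.8/-1) · ln(115/9.01) = -25.80 · ln(12.76)
= -25.80 · (2.5466) = -65.70 mV

-66 mV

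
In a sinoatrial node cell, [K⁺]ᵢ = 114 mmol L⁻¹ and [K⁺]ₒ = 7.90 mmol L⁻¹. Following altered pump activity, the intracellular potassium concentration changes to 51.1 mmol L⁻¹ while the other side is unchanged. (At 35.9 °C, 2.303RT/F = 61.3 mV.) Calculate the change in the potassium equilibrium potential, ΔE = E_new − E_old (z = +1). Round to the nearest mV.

21 mV

E_old = (61.3/1)·log₁₀(7.90/114) = -71.06 mV
E_new = (61.3/1)·log₁₀(7.90/51.1) = -49.70 mV
ΔE = -49.70 − (-71.06) = 21.36 mV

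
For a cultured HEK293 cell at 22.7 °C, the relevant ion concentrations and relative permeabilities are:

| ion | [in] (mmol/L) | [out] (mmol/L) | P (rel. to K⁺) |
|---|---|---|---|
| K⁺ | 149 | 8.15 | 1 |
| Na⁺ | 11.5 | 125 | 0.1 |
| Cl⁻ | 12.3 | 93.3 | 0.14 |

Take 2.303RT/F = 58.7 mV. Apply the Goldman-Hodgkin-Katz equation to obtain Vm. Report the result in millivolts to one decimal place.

-50.7 mV

Vm = 58.7 · log₁₀[(Σ P·[cation]ₒ + Σ P·[anion]ᵢ) / (Σ P·[cation]ᵢ + Σ P·[anion]ₒ)]
Numerator = 1×8.15 + 0.1×125 + 0.14×12.3 = 22.37
Denominator = 1×149 + 0.1×11.5 + 0.14×93.3 = 163.2
Vm = 58.7 · log₁₀(0.13707) = 58.7 × (-0.8630) = -50.66 mV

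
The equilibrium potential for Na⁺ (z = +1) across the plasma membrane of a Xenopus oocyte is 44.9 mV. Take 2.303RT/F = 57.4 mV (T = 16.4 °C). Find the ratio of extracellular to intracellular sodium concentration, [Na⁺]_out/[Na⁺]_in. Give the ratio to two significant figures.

6.1

log₁₀([out]/[in]) = E·z/(57.4) = 44.9 × 1 / 57.4 = 0.7822
[out]/[in] = 10^(0.7822) = 6.057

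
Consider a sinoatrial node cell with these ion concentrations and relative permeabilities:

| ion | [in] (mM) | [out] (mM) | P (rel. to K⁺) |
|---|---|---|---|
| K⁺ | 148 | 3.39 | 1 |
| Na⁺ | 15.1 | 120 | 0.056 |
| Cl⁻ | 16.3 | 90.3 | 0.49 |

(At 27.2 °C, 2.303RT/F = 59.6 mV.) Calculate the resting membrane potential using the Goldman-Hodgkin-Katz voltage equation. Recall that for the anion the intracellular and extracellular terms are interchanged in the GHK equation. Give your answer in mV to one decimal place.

Vm = 59.6 · log₁₀[(Σ P·[cation]ₒ + Σ P·[anion]ᵢ) / (Σ P·[cation]ᵢ + Σ P·[anion]ₒ)]
Numerator = 1×3.39 + 0.056×120 + 0.49×16.3 = 18.1
Denominator = 1×148 + 0.056×15.1 + 0.49×90.3 = 193.1
Vm = 59.6 · log₁₀(0.093722) = 59.6 × (-1.0282) = -61.28 mV

-61.3 mV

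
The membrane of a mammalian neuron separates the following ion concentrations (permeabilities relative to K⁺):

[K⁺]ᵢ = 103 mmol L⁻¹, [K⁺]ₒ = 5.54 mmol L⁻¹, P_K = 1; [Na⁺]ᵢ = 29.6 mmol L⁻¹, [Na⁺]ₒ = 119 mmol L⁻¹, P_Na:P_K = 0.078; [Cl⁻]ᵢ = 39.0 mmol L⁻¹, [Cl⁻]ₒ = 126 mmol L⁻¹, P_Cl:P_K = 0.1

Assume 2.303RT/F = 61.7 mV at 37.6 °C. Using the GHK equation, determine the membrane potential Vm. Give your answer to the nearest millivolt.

Vm = 61.7 · log₁₀[(Σ P·[cation]ₒ + Σ P·[anion]ᵢ) / (Σ P·[cation]ᵢ + Σ P·[anion]ₒ)]
Numerator = 1×5.54 + 0.078×119 + 0.1×39.0 = 18.72
Denominator = 1×103 + 0.078×29.6 + 0.1×126 = 117.9
Vm = 61.7 · log₁₀(0.15878) = 61.7 × (-0.7992) = -49.31 mV

-49 mV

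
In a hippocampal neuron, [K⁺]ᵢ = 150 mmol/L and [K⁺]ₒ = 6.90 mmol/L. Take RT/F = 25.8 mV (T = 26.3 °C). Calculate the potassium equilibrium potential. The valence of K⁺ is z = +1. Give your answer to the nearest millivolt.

-79 mV

E = (25.8/z) · ln([K⁺]_out/[K⁺]_in) with z = +1.
= (25.8/1) · ln(6.90/150) = 25.80 · ln(0.046)
= 25.80 · (-3.0791) = -79.44 mV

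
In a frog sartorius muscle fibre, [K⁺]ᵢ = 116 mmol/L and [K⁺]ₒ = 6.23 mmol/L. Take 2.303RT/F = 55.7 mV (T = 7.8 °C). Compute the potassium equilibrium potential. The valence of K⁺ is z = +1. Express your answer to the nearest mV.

E = (55.7/z) · log₁₀([K⁺]_out/[K⁺]_in) with z = +1.
= (55.7/1) · log₁₀(6.23/116) = 55.70 · log₁₀(0.05371)
= 55.70 · (-1.2700) = -70.74 mV

-71 mV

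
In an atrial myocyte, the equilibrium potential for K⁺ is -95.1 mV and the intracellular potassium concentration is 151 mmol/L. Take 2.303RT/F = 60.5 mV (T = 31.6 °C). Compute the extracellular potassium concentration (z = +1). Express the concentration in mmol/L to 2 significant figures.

Nernst: E = (60.5/1) · log₁₀([out]/[in]), so log₁₀([out]/[in]) = -95.1 × 1 / 60.5 = -1.5719.
[out]/[in] = 10^(-1.5719) = 0.0268.
[out] = 0.0268 × 151 = 4.046 mmol/L.

4.0 mmol/L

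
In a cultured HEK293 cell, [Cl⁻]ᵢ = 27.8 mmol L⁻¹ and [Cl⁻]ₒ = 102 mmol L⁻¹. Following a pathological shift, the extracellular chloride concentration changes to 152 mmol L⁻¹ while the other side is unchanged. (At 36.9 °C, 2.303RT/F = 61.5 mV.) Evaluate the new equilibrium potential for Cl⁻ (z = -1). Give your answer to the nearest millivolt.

After the shift: [Cl⁻]_out = 152, [Cl⁻]_in = 27.8 mmol L⁻¹.
E_new = (61.5/-1)·log₁₀(152/27.8) = -61.50 · (0.7378) = -45.37 mV

-45 mV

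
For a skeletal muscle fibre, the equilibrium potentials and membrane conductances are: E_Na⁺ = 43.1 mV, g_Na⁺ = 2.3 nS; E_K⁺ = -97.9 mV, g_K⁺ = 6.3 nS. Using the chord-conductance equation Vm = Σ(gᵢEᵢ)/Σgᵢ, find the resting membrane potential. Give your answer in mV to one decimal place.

Σ gᵢEᵢ = 2.3·(43.1) + 6.3·(-97.9) = -517.64
Σ gᵢ = 2.3 + 6.3 = 8.6
Vm = -517.64 / 8.6 = -60.19 mV

-60.2 mV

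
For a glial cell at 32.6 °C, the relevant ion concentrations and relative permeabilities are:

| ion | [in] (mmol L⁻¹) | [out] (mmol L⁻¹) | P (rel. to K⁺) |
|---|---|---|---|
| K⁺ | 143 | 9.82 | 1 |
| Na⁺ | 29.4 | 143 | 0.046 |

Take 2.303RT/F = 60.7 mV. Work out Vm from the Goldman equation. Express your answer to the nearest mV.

-57 mV

Vm = 60.7 · log₁₀[(Σ P·[cation]ₒ + Σ P·[anion]ᵢ) / (Σ P·[cation]ᵢ + Σ P·[anion]ₒ)]
Numerator = 1×9.82 + 0.046×143 = 16.4
Denominator = 1×143 + 0.046×29.4 = 144.4
Vm = 60.7 · log₁₀(0.1136) = 60.7 × (-0.9446) = -57.34 mV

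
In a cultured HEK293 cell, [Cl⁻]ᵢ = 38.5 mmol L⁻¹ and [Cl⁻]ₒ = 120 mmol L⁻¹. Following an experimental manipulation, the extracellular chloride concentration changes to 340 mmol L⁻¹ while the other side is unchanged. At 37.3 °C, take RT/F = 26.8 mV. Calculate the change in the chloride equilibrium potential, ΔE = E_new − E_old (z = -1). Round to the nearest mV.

E_old = (26.8/-1)·ln(120/38.5) = -30.47 mV
E_new = (26.8/-1)·ln(340/38.5) = -58.38 mV
ΔE = -58.38 − (-30.47) = -27.91 mV

-28 mV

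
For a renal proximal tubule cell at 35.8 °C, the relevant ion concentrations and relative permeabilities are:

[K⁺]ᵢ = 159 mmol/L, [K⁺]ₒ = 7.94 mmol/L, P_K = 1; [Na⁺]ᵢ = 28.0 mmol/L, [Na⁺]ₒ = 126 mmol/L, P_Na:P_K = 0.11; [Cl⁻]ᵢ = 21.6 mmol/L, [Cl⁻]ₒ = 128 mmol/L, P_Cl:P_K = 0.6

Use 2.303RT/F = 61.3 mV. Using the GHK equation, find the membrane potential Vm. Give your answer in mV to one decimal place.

-51.3 mV

Vm = 61.3 · log₁₀[(Σ P·[cation]ₒ + Σ P·[anion]ᵢ) / (Σ P·[cation]ᵢ + Σ P·[anion]ₒ)]
Numerator = 1×7.94 + 0.11×126 + 0.6×21.6 = 34.76
Denominator = 1×159 + 0.11×28.0 + 0.6×128 = 238.9
Vm = 61.3 · log₁₀(0.14551) = 61.3 × (-0.8371) = -51.31 mV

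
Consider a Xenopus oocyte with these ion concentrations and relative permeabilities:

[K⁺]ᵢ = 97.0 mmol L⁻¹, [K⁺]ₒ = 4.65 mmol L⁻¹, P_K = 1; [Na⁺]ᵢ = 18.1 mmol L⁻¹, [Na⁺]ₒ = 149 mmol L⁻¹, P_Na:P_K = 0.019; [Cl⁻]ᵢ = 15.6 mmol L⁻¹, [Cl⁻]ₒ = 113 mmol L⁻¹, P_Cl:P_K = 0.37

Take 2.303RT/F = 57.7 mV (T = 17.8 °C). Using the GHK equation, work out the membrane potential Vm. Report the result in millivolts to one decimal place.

-58.9 mV

Vm = 57.7 · log₁₀[(Σ P·[cation]ₒ + Σ P·[anion]ᵢ) / (Σ P·[cation]ᵢ + Σ P·[anion]ₒ)]
Numerator = 1×4.65 + 0.019×149 + 0.37×15.6 = 13.25
Denominator = 1×97.0 + 0.019×18.1 + 0.37×113 = 139.2
Vm = 57.7 · log₁₀(0.09524) = 57.7 × (-1.0212) = -58.92 mV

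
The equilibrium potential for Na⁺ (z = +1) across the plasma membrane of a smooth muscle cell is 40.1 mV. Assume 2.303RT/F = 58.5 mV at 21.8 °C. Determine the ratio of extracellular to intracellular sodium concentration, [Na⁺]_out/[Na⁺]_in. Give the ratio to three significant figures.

4.85

log₁₀([out]/[in]) = E·z/(58.5) = 40.1 × 1 / 58.5 = 0.6855
[out]/[in] = 10^(0.6855) = 4.847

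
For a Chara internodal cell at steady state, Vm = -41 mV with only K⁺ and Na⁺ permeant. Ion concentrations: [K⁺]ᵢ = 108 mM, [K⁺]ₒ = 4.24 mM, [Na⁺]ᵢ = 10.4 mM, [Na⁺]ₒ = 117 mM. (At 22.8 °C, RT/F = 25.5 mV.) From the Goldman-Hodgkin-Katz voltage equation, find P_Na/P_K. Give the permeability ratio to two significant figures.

Let α = P_Na/P_K. GHK: Vm = 25.5·ln[(Kₒ + α·Naₒ)/(Kᵢ + α·Naᵢ)].
e^(Vm/25.5) = e^(-41.0/25.5) = 0.20032
So 0.20032·(Kᵢ + α·Naᵢ) = Kₒ + α·Naₒ → α = (0.20032·108.0 − 4.24) / (117.0 − 0.20032·10.4)
α = (21.63 − 4.24) / (117.0 − 2.083) = 17.39/114.9 = 0.1514

0.15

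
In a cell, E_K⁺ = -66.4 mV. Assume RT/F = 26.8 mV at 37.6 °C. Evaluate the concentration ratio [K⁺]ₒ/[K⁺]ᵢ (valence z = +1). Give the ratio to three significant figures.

ln([out]/[in]) = E·z/(26.8) = -66.4 × 1 / 26.8 = -2.4776
[out]/[in] = e^(-2.4776) = 0.08394

0.0839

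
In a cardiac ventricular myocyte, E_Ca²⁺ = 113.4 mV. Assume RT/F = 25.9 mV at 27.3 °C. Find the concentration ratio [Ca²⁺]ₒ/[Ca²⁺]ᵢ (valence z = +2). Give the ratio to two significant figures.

ln([out]/[in]) = E·z/(25.9) = 113.4 × 2 / 25.9 = 8.7568
[out]/[in] = e^(8.7568) = 6353

6400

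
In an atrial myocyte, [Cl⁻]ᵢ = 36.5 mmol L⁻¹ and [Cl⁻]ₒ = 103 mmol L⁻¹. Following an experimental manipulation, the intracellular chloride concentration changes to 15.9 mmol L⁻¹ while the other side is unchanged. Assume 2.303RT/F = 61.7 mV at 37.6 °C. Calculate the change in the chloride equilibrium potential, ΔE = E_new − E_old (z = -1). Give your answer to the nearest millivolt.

E_old = (61.7/-1)·log₁₀(103/36.5) = -27.80 mV
E_new = (61.7/-1)·log₁₀(103/15.9) = -50.07 mV
ΔE = -50.07 − (-27.80) = -22.27 mV

-22 mV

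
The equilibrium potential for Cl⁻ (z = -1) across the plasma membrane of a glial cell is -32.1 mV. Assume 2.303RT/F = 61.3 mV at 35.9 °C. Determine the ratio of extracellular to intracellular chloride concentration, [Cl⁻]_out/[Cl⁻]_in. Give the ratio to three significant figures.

3.34

log₁₀([out]/[in]) = E·z/(61.3) = -32.1 × -1 / 61.3 = 0.5237
[out]/[in] = 10^(0.5237) = 3.339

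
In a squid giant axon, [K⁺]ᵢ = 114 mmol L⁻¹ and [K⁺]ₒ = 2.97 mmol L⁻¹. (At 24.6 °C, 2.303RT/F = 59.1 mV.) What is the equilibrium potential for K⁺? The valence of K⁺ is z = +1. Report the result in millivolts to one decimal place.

-93.6 mV

E = (59.1/z) · log₁₀([K⁺]_out/[K⁺]_in) with z = +1.
= (59.1/1) · log₁₀(2.97/114) = 59.10 · log₁₀(0.02605)
= 59.10 · (-1.5841) = -93.62 mV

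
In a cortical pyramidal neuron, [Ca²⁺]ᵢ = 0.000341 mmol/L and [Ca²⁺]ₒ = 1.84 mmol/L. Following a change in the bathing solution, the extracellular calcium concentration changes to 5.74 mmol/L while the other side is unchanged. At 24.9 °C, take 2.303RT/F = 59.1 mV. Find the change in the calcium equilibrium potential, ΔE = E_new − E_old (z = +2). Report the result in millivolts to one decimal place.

E_old = (59.1/2)·log₁₀(1.84/0.000341) = 110.28 mV
E_new = (59.1/2)·log₁₀(5.74/0.000341) = 124.88 mV
ΔE = 124.88 − (110.28) = 14.60 mV

14.6 mV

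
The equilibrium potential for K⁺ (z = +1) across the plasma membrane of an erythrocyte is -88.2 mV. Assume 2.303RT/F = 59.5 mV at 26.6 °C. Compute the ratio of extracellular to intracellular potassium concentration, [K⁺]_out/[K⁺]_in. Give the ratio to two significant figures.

log₁₀([out]/[in]) = E·z/(59.5) = -88.2 × 1 / 59.5 = -1.4824
[out]/[in] = 10^(-1.4824) = 0.03293

0.033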